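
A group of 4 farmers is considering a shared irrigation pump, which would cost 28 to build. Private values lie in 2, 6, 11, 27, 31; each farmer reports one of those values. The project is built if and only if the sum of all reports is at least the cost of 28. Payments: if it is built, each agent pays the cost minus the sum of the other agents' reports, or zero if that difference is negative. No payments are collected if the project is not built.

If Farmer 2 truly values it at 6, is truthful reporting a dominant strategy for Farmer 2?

Check each profile of the others' reports and compare truth against every alternative report.
Others report (2, 2, 27): truth gives 6, best alternative gives 6.
Others report (2, 2, 31): truth gives 6, best alternative gives 6.
Others report (2, 6, 27): truth gives 6, best alternative gives 6.
Others report (2, 6, 31): truth gives 6, best alternative gives 6.
Others report (2, 11, 27): truth gives 6, best alternative gives 6.
Others report (2, 11, 31): truth gives 6, best alternative gives 6.
(Remaining 119 profiles checked similarly; truth is weakly best in each.)
In every case the truthful report is at least as good as any alternative, so it is a dominant strategy.

Yes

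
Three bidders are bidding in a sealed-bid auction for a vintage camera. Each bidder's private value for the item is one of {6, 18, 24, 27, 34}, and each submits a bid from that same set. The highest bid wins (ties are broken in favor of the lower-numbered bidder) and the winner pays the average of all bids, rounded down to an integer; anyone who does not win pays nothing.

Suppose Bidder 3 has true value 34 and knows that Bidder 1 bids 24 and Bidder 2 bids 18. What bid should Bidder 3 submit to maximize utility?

27

Bid 6: loses, pays 0, utility 0.
Bid 18: loses, pays 0, utility 0.
Bid 24: loses, pays 0, utility 0.
Bid 27: wins, pays 23, utility 34 - 23 = 11.
Bid 34: wins, pays 25, utility 34 - 25 = 9.
The best choice is 27 with utility 11.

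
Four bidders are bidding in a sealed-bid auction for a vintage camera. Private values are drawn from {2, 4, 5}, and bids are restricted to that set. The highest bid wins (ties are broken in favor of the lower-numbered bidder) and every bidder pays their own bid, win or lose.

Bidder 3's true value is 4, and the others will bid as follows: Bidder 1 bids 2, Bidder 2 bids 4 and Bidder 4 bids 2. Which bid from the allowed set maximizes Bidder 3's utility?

5

Bid 2: loses but pays 2, utility -2.
Bid 4: loses but pays 4, utility -4.
Bid 5: wins, pays 5, utility 4 - 5 = -1.
The best choice is 5 with utility -1.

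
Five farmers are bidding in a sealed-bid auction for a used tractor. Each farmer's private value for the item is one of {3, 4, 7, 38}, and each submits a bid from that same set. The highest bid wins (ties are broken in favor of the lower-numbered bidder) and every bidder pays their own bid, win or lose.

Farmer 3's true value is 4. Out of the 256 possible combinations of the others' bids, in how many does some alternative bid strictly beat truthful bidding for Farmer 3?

Others bid (3, 3, 3, 7): truth gives -4; bid 3 gives -3 > -4. Violating.
Others bid (3, 3, 3, 38): truth gives -4; bid 3 gives -3 > -4. Violating.
Others bid (3, 3, 4, 7): truth gives -4; bid 3 gives -3 > -4. Violating.
Others bid (3, 3, 4, 38): truth gives -4; bid 3 gives -3 > -4. Violating.
Others bid (3, 3, 3, 3): truth gives 0; no alternative beats it.
Others bid (3, 3, 3, 4): truth gives 0; no alternative beats it.
(Checking all 256 profiles: 252 have a profitable deviation, 4 do not.)

252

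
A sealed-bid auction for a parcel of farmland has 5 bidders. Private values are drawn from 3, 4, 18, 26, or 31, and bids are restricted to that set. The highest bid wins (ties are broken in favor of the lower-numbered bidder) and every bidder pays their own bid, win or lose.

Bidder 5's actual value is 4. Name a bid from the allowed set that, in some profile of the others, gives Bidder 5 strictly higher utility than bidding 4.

Suppose Bidder 1 bids 3, Bidder 2 bids 3, Bidder 3 bids 3 and Bidder 4 bids 4.
Bid 4: loses but pays 4, utility -4.
Bid 3: loses but pays 3, utility -3.
So bidding 3 beats truth here (-3 > -4).

3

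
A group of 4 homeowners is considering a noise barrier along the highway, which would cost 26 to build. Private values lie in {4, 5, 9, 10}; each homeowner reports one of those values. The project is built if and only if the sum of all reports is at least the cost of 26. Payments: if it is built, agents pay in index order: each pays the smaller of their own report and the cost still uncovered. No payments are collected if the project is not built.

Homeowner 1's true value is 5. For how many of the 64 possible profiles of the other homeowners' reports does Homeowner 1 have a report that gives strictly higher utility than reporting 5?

Others report (4, 9, 9): truth gives 0; report 4 gives 1 > 0. Violating.
Others report (4, 9, 10): truth gives 0; report 4 gives 1 > 0. Violating.
Others report (4, 10, 9): truth gives 0; report 4 gives 1 > 0. Violating.
Others report (4, 10, 10): truth gives 0; report 4 gives 1 > 0. Violating.
Others report (4, 4, 4): truth gives 0; no alternative beats it.
Others report (4, 4, 5): truth gives 0; no alternative beats it.
(Checking all 64 profiles: 32 have a profitable deviation, 32 do not.)

32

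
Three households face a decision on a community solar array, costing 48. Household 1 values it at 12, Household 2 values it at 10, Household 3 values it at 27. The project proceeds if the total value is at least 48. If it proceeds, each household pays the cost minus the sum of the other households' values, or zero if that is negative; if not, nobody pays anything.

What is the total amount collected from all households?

Total value 49 ≥ cost 48, so it is built.
Household 1: others sum to 37; max(0, 48 - 37) = 11.
Household 2: others sum to 39; max(0, 48 - 39) = 9.
Household 3: others sum to 22; max(0, 48 - 22) = 26.
Total collected = 11 + 9 + 26 = 46.

46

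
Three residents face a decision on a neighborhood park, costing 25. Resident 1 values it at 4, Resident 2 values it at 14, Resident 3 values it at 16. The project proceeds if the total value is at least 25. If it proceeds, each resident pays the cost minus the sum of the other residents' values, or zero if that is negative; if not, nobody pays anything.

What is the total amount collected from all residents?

Total value 34 ≥ cost 25, so it is built.
Resident 1: others sum to 30; max(0, 25 - 30) = 0.
Resident 2: others sum to 20; max(0, 25 - 20) = 5.
Resident 3: others sum to 18; max(0, 25 - 18) = 7.
Total collected = 0 + 5 + 7 = 12.

12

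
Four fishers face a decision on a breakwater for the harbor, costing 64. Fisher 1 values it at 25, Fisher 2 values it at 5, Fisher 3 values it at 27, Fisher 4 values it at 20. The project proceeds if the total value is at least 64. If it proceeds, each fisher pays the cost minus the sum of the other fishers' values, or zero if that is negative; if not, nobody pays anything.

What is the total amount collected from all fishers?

Total value 77 ≥ cost 64, so it is built.
Fisher 1: others sum to 52; max(0, 64 - 52) = 12.
Fisher 2: others sum to 72; max(0, 64 - 72) = 0.
Fisher 3: others sum to 50; max(0, 64 - 50) = 14.
Fisher 4: others sum to 57; max(0, 64 - 57) = 7.
Total collected = 12 + 0 + 14 + 7 = 33.

33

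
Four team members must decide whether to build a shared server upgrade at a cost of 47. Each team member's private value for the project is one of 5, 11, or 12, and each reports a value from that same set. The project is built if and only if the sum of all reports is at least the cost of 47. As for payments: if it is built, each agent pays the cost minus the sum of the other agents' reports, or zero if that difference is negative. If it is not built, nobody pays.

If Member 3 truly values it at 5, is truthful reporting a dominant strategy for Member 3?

Check each profile of the others' reports and compare truth against every alternative report.
Others report (12, 12, 12): truth gives 0, best alternative gives -6.
Others report (5, 5, 5): truth gives 0, best alternative gives 0.
Others report (5, 5, 11): truth gives 0, best alternative gives 0.
Others report (5, 5, 12): truth gives 0, best alternative gives 0.
Others report (5, 11, 5): truth gives 0, best alternative gives 0.
Others report (5, 11, 11): truth gives 0, best alternative gives 0.
(Remaining 21 profiles checked similarly; truth is weakly best in each.)
In every case the truthful report is at least as good as any alternative, so it is a dominant strategy.

Yes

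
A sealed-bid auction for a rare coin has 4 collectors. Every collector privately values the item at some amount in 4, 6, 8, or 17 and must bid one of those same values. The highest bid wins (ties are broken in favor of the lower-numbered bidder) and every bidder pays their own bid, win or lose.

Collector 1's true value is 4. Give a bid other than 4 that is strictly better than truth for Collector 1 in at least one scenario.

Suppose Collector 2 bids 4, Collector 3 bids 4 and Collector 4 bids 6.
Bid 4: loses but pays 4, utility -4.
Bid 6: wins, pays 6, utility 4 - 6 = -2.
So bidding 6 beats truth here (-2 > -4).

6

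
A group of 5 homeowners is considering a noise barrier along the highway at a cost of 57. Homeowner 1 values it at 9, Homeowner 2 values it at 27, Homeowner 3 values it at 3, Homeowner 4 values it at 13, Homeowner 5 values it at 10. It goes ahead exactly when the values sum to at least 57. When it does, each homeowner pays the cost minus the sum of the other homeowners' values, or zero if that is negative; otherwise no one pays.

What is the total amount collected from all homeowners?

39

Total value 62 ≥ cost 57, so it is built.
Homeowner 1: others sum to 53; max(0, 57 - 53) = 4.
Homeowner 2: others sum to 35; max(0, 57 - 35) = 22.
Homeowner 3: others sum to 59; max(0, 57 - 59) = 0.
Homeowner 4: others sum to 49; max(0, 57 - 49) = 8.
Homeowner 5: others sum to 52; max(0, 57 - 52) = 5.
Total collected = 4 + 22 + 0 + 8 + 5 = 39.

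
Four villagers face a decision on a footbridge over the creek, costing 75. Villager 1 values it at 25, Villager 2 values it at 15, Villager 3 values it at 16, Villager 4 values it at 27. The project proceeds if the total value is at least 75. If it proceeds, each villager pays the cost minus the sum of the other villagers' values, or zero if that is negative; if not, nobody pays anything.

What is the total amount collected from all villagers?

51

Total value 83 ≥ cost 75, so it is built.
Villager 1: others sum to 58; max(0, 75 - 58) = 17.
Villager 2: others sum to 68; max(0, 75 - 68) = 7.
Villager 3: others sum to 67; max(0, 75 - 67) = 8.
Villager 4: others sum to 56; max(0, 75 - 56) = 19.
Total collected = 17 + 7 + 8 + 19 = 51.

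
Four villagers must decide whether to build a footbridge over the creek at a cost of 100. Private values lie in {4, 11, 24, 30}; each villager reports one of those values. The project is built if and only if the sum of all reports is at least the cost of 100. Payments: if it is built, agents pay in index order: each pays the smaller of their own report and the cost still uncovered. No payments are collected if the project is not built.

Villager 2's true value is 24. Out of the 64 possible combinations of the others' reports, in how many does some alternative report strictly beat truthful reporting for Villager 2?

1

Others report (30, 30, 30): truth gives 0; report 11 gives 13 > 0. Violating.
Others report (4, 4, 4): truth gives 0; no alternative beats it.
Others report (4, 4, 11): truth gives 0; no alternative beats it.
(Checking all 64 profiles: 1 has a profitable deviation, 63 do not.)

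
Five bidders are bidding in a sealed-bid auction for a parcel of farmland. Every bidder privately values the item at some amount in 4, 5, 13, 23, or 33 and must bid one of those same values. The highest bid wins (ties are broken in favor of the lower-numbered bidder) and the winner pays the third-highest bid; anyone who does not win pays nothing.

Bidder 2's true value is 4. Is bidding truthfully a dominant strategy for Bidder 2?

Yes

Check each profile of the others' bids and compare truth against every alternative bid.
Others bid (4, 4, 5, 5): truth gives 0, best alternative gives -1.
Others bid (4, 5, 4, 5): truth gives 0, best alternative gives -1.
Others bid (4, 5, 5, 4): truth gives 0, best alternative gives -1.
Others bid (4, 5, 5, 5): truth gives 0, best alternative gives -1.
Others bid (4, 4, 4, 4): truth gives 0, best alternative gives 0.
Others bid (4, 4, 4, 5): truth gives 0, best alternative gives 0.
(Remaining 619 profiles checked similarly; truth is weakly best in each.)
In every case the truthful bid is at least as good as any alternative, so it is a dominant strategy.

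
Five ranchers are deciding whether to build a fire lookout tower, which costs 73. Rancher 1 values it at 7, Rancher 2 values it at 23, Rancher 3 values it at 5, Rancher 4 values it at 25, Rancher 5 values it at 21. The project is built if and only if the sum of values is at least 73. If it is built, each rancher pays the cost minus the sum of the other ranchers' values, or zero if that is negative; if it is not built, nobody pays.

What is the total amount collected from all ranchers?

Total value 81 ≥ cost 73, so it is built.
Rancher 1: others sum to 74; max(0, 73 - 74) = 0.
Rancher 2: others sum to 58; max(0, 73 - 58) = 15.
Rancher 3: others sum to 76; max(0, 73 - 76) = 0.
Rancher 4: others sum to 56; max(0, 73 - 56) = 17.
Rancher 5: others sum to 60; max(0, 73 - 60) = 13.
Total collected = 0 + 15 + 0 + 17 + 13 = 45.

45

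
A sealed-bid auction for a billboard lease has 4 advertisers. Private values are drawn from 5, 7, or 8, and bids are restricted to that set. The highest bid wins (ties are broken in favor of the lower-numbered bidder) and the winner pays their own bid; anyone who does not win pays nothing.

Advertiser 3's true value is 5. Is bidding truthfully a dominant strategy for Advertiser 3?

Check each profile of the others' bids and compare truth against every alternative bid.
Others bid (5, 5, 5): truth gives 0, best alternative gives -2.
Others bid (5, 5, 7): truth gives 0, best alternative gives -2.
Others bid (5, 5, 8): truth gives 0, best alternative gives 0.
Others bid (5, 7, 5): truth gives 0, best alternative gives 0.
Others bid (5, 7, 7): truth gives 0, best alternative gives 0.
Others bid (5, 7, 8): truth gives 0, best alternative gives 0.
(Remaining 21 profiles checked similarly; truth is weakly best in each.)
In every case the truthful bid is at least as good as any alternative, so it is a dominant strategy.

Yes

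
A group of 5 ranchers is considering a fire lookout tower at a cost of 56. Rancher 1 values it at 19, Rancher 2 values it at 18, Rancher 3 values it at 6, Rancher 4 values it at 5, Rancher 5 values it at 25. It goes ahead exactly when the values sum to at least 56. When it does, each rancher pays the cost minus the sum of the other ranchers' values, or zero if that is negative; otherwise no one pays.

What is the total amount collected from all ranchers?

Total value 73 ≥ cost 56, so it is built.
Rancher 1: others sum to 54; max(0, 56 - 54) = 2.
Rancher 2: others sum to 55; max(0, 56 - 55) = 1.
Rancher 3: others sum to 67; max(0, 56 - 67) = 0.
Rancher 4: others sum to 68; max(0, 56 - 68) = 0.
Rancher 5: others sum to 48; max(0, 56 - 48) = 8.
Total collected = 2 + 1 + 0 + 0 + 8 = 11.

11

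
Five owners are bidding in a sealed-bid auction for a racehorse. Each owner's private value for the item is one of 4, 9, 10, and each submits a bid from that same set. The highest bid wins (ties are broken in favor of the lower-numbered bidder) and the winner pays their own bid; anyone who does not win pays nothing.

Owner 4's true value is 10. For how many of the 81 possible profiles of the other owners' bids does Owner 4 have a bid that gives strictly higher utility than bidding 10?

2

Others bid (4, 4, 4, 4): truth gives 0; bid 9 gives 1 > 0. Violating.
Others bid (4, 4, 4, 9): truth gives 0; bid 9 gives 1 > 0. Violating.
Others bid (4, 4, 4, 10): truth gives 0; no alternative beats it.
Others bid (4, 4, 9, 4): truth gives 0; no alternative beats it.
(Checking all 81 profiles: 2 have a profitable deviation, 79 do not.)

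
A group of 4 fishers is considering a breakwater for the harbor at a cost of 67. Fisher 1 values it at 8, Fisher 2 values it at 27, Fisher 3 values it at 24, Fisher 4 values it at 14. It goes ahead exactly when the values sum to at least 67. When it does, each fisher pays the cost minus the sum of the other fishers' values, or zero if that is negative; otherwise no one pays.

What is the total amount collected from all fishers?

49

Total value 73 ≥ cost 67, so it is built.
Fisher 1: others sum to 65; max(0, 67 - 65) = 2.
Fisher 2: others sum to 46; max(0, 67 - 46) = 21.
Fisher 3: others sum to 49; max(0, 67 - 49) = 18.
Fisher 4: others sum to 59; max(0, 67 - 59) = 8.
Total collected = 2 + 21 + 18 + 8 = 49.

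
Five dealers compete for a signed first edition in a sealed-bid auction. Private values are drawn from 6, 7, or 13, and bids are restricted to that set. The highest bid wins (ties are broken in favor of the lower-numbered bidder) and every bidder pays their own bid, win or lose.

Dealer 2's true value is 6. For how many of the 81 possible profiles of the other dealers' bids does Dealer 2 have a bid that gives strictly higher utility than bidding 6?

Others bid (6, 6, 6, 6): truth gives -6; bid 7 gives -1 > -6. Violating.
Others bid (6, 6, 6, 7): truth gives -6; bid 7 gives -1 > -6. Violating.
Others bid (6, 6, 7, 6): truth gives -6; bid 7 gives -1 > -6. Violating.
Others bid (6, 6, 7, 7): truth gives -6; bid 7 gives -1 > -6. Violating.
Others bid (6, 6, 6, 13): truth gives -6; no alternative beats it.
Others bid (6, 6, 7, 13): truth gives -6; no alternative beats it.
(Checking all 81 profiles: 8 have a profitable deviation, 73 do not.)

8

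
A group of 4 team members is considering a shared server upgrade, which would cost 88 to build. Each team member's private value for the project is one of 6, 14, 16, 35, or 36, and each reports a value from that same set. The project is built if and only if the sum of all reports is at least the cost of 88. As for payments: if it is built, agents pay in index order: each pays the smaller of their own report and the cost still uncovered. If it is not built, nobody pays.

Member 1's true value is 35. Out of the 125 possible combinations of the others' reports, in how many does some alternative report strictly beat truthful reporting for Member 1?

Others report (6, 35, 35): truth gives 0; report 14 gives 21 > 0. Violating.
Others report (6, 35, 36): truth gives 0; report 14 gives 21 > 0. Violating.
Others report (6, 36, 35): truth gives 0; report 14 gives 21 > 0. Violating.
Others report (6, 36, 36): truth gives 0; report 14 gives 21 > 0. Violating.
Others report (6, 6, 6): truth gives 0; no alternative beats it.
Others report (6, 6, 14): truth gives 0; no alternative beats it.
(Checking all 125 profiles: 44 have a profitable deviation, 81 do not.)

44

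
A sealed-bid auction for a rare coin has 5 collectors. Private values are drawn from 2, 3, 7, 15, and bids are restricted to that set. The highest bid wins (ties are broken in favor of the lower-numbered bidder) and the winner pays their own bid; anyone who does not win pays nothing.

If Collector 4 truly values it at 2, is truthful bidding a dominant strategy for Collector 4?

Check each profile of the others' bids and compare truth against every alternative bid.
Others bid (2, 2, 2, 2): truth gives 0, best alternative gives -1.
Others bid (2, 2, 2, 3): truth gives 0, best alternative gives -1.
Others bid (2, 2, 2, 7): truth gives 0, best alternative gives 0.
Others bid (2, 2, 2, 15): truth gives 0, best alternative gives 0.
Others bid (2, 2, 3, 2): truth gives 0, best alternative gives 0.
Others bid (2, 2, 3, 3): truth gives 0, best alternative gives 0.
(Remaining 250 profiles checked similarly; truth is weakly best in each.)
In every case the truthful bid is at least as good as any alternative, so it is a dominant strategy.

Yes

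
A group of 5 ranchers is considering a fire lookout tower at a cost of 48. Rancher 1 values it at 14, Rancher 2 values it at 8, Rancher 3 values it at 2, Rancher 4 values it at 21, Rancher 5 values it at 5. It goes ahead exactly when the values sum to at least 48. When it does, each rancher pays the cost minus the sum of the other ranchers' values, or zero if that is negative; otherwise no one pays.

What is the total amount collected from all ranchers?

Total value 50 ≥ cost 48, so it is built.
Rancher 1: others sum to 36; max(0, 48 - 36) = 12.
Rancher 2: others sum to 42; max(0, 48 - 42) = 6.
Rancher 3: others sum to 48; max(0, 48 - 48) = 0.
Rancher 4: others sum to 29; max(0, 48 - 29) = 19.
Rancher 5: others sum to 45; max(0, 48 - 45) = 3.
Total collected = 12 + 6 + 0 + 19 + 3 = 40.

40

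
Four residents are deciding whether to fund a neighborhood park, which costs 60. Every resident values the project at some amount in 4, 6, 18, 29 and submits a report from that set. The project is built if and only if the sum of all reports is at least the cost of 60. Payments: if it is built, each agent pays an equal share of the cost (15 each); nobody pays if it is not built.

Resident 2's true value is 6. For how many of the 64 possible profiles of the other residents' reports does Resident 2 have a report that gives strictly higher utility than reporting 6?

1

Others report (18, 18, 18): truth gives -9; report 4 gives 0 > -9. Violating.
Others report (4, 4, 4): truth gives 0; no alternative beats it.
Others report (4, 4, 6): truth gives 0; no alternative beats it.
(Checking all 64 profiles: 1 has a profitable deviation, 63 do not.)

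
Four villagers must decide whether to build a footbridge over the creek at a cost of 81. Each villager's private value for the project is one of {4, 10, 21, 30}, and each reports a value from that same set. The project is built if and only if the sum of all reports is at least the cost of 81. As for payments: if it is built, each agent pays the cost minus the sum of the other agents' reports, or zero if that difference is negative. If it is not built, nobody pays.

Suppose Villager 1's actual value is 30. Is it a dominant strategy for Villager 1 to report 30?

Check each profile of the others' reports and compare truth against every alternative report.
Others report (4, 21, 30): truth gives 4, best alternative gives 0.
Others report (4, 30, 21): truth gives 4, best alternative gives 0.
Others report (21, 4, 30): truth gives 4, best alternative gives 0.
Others report (21, 30, 4): truth gives 4, best alternative gives 0.
Others report (30, 4, 21): truth gives 4, best alternative gives 0.
Others report (30, 21, 4): truth gives 4, best alternative gives 0.
(Remaining 58 profiles checked similarly; truth is weakly best in each.)
In every case the truthful report is at least as good as any alternative, so it is a dominant strategy.

Yes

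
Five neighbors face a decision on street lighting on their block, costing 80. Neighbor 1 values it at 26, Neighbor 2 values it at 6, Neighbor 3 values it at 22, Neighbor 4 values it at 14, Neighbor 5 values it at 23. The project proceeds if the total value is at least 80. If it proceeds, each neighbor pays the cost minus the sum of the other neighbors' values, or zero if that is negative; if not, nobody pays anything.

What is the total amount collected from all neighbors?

Total value 91 ≥ cost 80, so it is built.
Neighbor 1: others sum to 65; max(0, 80 - 65) = 15.
Neighbor 2: others sum to 85; max(0, 80 - 85) = 0.
Neighbor 3: others sum to 69; max(0, 80 - 69) = 11.
Neighbor 4: others sum to 77; max(0, 80 - 77) = 3.
Neighbor 5: others sum to 68; max(0, 80 - 68) = 12.
Total collected = 15 + 0 + 11 + 3 + 12 = 41.

41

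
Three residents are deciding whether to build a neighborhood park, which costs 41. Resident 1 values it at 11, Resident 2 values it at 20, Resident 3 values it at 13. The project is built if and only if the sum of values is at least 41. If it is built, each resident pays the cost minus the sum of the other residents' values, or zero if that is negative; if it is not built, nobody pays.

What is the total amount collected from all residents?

35

Total value 44 ≥ cost 41, so it is built.
Resident 1: others sum to 33; max(0, 41 - 33) = 8.
Resident 2: others sum to 24; max(0, 41 - 24) = 17.
Resident 3: others sum to 31; max(0, 41 - 31) = 10.
Total collected = 8 + 17 + 10 = 35.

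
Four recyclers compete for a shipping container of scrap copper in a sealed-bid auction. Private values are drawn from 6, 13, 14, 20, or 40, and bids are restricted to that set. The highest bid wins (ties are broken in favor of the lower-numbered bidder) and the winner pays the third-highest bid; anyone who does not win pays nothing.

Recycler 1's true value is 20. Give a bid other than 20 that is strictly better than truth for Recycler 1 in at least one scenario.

40

Suppose Recycler 2 bids 6, Recycler 3 bids 6 and Recycler 4 bids 40.
Bid 20: loses, pays 0, utility 0.
Bid 40: wins, pays 6, utility 20 - 6 = 14.
So bidding 40 beats truth here (14 > 0).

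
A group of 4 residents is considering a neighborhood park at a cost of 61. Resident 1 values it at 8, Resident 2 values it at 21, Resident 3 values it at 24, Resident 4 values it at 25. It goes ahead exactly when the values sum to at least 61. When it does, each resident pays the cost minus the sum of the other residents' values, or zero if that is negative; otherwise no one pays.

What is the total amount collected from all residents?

19

Total value 78 ≥ cost 61, so it is built.
Resident 1: others sum to 70; max(0, 61 - 70) = 0.
Resident 2: others sum to 57; max(0, 61 - 57) = 4.
Resident 3: others sum to 54; max(0, 61 - 54) = 7.
Resident 4: others sum to 53; max(0, 61 - 53) = 8.
Total collected = 0 + 4 + 7 + 8 = 19.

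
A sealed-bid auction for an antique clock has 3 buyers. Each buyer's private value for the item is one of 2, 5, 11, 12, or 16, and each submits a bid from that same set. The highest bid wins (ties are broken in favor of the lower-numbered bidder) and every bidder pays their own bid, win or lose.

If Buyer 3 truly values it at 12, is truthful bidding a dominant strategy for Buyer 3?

Consider the case where Buyer 1 bids 2 and Buyer 2 bids 2.
Truthful bid 12: wins, pays 12, utility 12 - 12 = 0.
Bid 5 instead: wins, pays 5, utility 12 - 5 = 7.
Since 7 > 0, bidding 5 is strictly better here, so truthful bidding is not dominant.

No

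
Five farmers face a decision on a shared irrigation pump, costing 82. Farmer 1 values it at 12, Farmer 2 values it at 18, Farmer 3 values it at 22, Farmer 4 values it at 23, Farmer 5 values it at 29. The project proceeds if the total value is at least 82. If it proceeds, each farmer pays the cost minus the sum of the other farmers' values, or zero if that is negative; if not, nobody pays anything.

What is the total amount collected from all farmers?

8

Total value 104 ≥ cost 82, so it is built.
Farmer 1: others sum to 92; max(0, 82 - 92) = 0.
Farmer 2: others sum to 86; max(0, 82 - 86) = 0.
Farmer 3: others sum to 82; max(0, 82 - 82) = 0.
Farmer 4: others sum to 81; max(0, 82 - 81) = 1.
Farmer 5: others sum to 75; max(0, 82 - 75) = 7.
Total collected = 0 + 0 + 0 + 1 + 7 = 8.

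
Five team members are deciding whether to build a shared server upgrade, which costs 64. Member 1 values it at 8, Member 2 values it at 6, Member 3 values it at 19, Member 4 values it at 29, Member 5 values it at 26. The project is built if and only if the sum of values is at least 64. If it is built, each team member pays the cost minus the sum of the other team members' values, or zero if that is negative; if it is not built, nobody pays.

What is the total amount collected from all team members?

7

Total value 88 ≥ cost 64, so it is built.
Member 1: others sum to 80; max(0, 64 - 80) = 0.
Member 2: others sum to 82; max(0, 64 - 82) = 0.
Member 3: others sum to 69; max(0, 64 - 69) = 0.
Member 4: others sum to 59; max(0, 64 - 59) = 5.
Member 5: others sum to 62; max(0, 64 - 62) = 2.
Total collected = 0 + 0 + 0 + 5 + 2 = 7.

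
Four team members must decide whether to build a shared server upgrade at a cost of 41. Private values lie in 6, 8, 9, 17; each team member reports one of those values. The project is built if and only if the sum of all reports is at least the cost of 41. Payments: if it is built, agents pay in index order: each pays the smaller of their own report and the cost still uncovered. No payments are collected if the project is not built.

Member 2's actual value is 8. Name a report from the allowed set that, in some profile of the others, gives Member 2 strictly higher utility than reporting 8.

6

Suppose Member 1 reports 6, Member 3 reports 17 and Member 4 reports 17.
Report 8: project built, pays 8, utility 8 - 8 = 0.
Report 6: project built, pays 6, utility 8 - 6 = 2.
So reporting 6 beats truth here (2 > 0).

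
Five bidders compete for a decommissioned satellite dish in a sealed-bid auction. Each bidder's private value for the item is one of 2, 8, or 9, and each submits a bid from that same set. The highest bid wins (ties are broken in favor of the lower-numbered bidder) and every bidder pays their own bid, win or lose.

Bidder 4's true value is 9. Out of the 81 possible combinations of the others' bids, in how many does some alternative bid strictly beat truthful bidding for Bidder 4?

Others bid (2, 2, 2, 2): truth gives 0; bid 8 gives 1 > 0. Violating.
Others bid (2, 2, 2, 8): truth gives 0; bid 8 gives 1 > 0. Violating.
Others bid (2, 2, 9, 2): truth gives -9; bid 2 gives -2 > -9. Violating.
Others bid (2, 2, 9, 8): truth gives -9; bid 2 gives -2 > -9. Violating.
Others bid (2, 2, 2, 9): truth gives 0; no alternative beats it.
Others bid (2, 2, 8, 2): truth gives 0; no alternative beats it.
(Checking all 81 profiles: 59 have a profitable deviation, 22 do not.)

59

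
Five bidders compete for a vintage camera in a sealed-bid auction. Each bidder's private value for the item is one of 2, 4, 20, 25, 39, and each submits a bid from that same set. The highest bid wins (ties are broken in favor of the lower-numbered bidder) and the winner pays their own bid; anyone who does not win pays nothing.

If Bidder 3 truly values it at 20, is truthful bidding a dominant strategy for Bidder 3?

Consider the case where Bidder 1 bids 2, Bidder 2 bids 2, Bidder 4 bids 2 and Bidder 5 bids 2.
Truthful bid 20: wins, pays 20, utility 20 - 20 = 0.
Bid 4 instead: wins, pays 4, utility 20 - 4 = 16.
Since 16 > 0, bidding 4 is strictly better here, so truthful bidding is not dominant.

No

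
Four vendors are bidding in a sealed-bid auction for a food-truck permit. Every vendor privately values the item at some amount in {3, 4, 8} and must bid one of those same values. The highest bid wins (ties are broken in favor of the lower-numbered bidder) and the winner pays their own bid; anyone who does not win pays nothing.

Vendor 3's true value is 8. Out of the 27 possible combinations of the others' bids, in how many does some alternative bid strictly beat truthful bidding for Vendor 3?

2

Others bid (3, 3, 3): truth gives 0; bid 4 gives 4 > 0. Violating.
Others bid (3, 3, 4): truth gives 0; bid 4 gives 4 > 0. Violating.
Others bid (3, 3, 8): truth gives 0; no alternative beats it.
Others bid (3, 4, 3): truth gives 0; no alternative beats it.
(Checking all 27 profiles: 2 have a profitable deviation, 25 do not.)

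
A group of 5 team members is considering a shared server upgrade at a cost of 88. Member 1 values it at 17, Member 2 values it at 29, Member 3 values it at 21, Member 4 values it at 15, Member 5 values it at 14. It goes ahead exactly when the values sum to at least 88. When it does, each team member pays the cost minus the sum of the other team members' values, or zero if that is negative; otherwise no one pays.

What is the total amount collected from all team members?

Total value 96 ≥ cost 88, so it is built.
Member 1: others sum to 79; max(0, 88 - 79) = 9.
Member 2: others sum to 67; max(0, 88 - 67) = 21.
Member 3: others sum to 75; max(0, 88 - 75) = 13.
Member 4: others sum to 81; max(0, 88 - 81) = 7.
Member 5: others sum to 82; max(0, 88 - 82) = 6.
Total collected = 9 + 21 + 13 + 7 + 6 = 56.

56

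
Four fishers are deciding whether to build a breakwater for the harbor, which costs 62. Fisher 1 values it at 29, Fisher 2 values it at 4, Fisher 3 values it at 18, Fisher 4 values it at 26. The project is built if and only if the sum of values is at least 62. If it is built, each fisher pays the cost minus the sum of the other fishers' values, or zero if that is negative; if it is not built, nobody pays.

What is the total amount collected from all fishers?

Total value 77 ≥ cost 62, so it is built.
Fisher 1: others sum to 48; max(0, 62 - 48) = 14.
Fisher 2: others sum to 73; max(0, 62 - 73) = 0.
Fisher 3: others sum to 59; max(0, 62 - 59) = 3.
Fisher 4: others sum to 51; max(0, 62 - 51) = 11.
Total collected = 14 + 0 + 3 + 11 = 28.

28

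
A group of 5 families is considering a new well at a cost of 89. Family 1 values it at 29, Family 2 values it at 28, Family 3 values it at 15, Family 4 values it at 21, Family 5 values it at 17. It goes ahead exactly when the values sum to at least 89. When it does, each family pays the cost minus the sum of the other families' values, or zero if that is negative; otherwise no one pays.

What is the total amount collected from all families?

15

Total value 110 ≥ cost 89, so it is built.
Family 1: others sum to 81; max(0, 89 - 81) = 8.
Family 2: others sum to 82; max(0, 89 - 82) = 7.
Family 3: others sum to 95; max(0, 89 - 95) = 0.
Family 4: others sum to 89; max(0, 89 - 89) = 0.
Family 5: others sum to 93; max(0, 89 - 93) = 0.
Total collected = 8 + 7 + 0 + 0 + 0 = 15.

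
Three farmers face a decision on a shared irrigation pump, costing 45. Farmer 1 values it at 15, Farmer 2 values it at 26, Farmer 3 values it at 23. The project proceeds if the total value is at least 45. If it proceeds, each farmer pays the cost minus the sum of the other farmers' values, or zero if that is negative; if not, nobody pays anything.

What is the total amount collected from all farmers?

Total value 64 ≥ cost 45, so it is built.
Farmer 1: others sum to 49; max(0, 45 - 49) = 0.
Farmer 2: others sum to 38; max(0, 45 - 38) = 7.
Farmer 3: others sum to 41; max(0, 45 - 41) = 4.
Total collected = 0 + 7 + 4 = 11.

11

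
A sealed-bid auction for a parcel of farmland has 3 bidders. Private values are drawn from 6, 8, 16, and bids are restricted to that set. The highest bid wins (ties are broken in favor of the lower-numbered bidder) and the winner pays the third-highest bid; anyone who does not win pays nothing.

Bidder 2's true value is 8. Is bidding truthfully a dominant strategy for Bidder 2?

No

Consider the case where Bidder 1 bids 6 and Bidder 3 bids 16.
Truthful bid 8: loses, pays 0, utility 0.
Bid 16 instead: wins, pays 6, utility 8 - 6 = 2.
Since 2 > 0, bidding 16 is strictly better here, so truthful bidding is not dominant.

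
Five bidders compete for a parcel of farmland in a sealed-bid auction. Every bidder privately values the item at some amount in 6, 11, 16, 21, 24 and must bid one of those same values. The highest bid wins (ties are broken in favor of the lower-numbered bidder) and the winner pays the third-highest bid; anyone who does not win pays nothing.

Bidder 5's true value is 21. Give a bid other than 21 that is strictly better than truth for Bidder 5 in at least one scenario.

Suppose Bidder 1 bids 6, Bidder 2 bids 6, Bidder 3 bids 6 and Bidder 4 bids 21.
Bid 21: loses, pays 0, utility 0.
Bid 24: wins, pays 6, utility 21 - 6 = 15.
So bidding 24 beats truth here (15 > 0).

24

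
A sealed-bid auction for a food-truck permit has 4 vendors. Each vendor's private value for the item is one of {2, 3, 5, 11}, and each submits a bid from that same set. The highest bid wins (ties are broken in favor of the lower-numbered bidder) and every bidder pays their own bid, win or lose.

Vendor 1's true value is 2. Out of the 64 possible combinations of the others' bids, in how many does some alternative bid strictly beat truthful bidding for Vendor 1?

Others bid (2, 2, 3): truth gives -2; bid 3 gives -1 > -2. Violating.
Others bid (2, 3, 2): truth gives -2; bid 3 gives -1 > -2. Violating.
Others bid (2, 3, 3): truth gives -2; bid 3 gives -1 > -2. Violating.
Others bid (3, 2, 2): truth gives -2; bid 3 gives -1 > -2. Violating.
Others bid (2, 2, 2): truth gives 0; no alternative beats it.
Others bid (2, 2, 5): truth gives -2; no alternative beats it.
(Checking all 64 profiles: 7 have a profitable deviation, 57 do not.)

7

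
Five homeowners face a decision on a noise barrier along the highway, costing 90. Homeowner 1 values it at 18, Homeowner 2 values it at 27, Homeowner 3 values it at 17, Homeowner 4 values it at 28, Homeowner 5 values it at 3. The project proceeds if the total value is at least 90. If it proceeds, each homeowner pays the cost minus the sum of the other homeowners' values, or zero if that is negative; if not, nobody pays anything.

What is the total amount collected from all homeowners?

78

Total value 93 ≥ cost 90, so it is built.
Homeowner 1: others sum to 75; max(0, 90 - 75) = 15.
Homeowner 2: others sum to 66; max(0, 90 - 66) = 24.
Homeowner 3: others sum to 76; max(0, 90 - 76) = 14.
Homeowner 4: others sum to 65; max(0, 90 - 65) = 25.
Homeowner 5: others sum to 90; max(0, 90 - 90) = 0.
Total collected = 15 + 24 + 14 + 25 + 0 = 78.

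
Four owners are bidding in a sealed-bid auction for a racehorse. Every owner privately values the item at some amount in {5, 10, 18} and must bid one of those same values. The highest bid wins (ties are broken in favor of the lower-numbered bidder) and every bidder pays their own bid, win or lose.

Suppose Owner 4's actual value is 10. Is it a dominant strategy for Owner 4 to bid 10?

Consider the case where Owner 1 bids 5, Owner 2 bids 5 and Owner 3 bids 10.
Truthful bid 10: loses but pays 10, utility -10.
Bid 5 instead: loses but pays 5, utility -5.
Since -5 > -10, bidding 5 is strictly better here, so truthful bidding is not dominant.

No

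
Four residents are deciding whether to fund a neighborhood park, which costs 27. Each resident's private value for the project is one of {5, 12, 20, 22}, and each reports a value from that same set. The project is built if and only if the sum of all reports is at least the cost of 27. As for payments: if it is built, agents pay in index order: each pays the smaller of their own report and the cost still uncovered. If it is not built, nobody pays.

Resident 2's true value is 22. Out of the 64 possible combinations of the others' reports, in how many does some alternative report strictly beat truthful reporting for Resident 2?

48

Others report (5, 5, 5): truth gives 0; report 12 gives 10 > 0. Violating.
Others report (5, 5, 12): truth gives 0; report 5 gives 17 > 0. Violating.
Others report (5, 5, 20): truth gives 0; report 5 gives 17 > 0. Violating.
Others report (5, 5, 22): truth gives 0; report 5 gives 17 > 0. Violating.
Others report (22, 5, 5): truth gives 17; no alternative beats it.
Others report (22, 5, 12): truth gives 17; no alternative beats it.
(Checking all 64 profiles: 48 have a profitable deviation, 16 do not.)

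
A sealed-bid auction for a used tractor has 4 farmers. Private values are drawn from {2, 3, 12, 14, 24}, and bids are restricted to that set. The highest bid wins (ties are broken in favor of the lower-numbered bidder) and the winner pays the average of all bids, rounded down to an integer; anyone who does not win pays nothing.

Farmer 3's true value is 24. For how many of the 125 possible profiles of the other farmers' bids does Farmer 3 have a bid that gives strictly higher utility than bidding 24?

36

Others bid (2, 2, 2): truth gives 17; bid 3 gives 22 > 17. Violating.
Others bid (2, 2, 3): truth gives 17; bid 3 gives 22 > 17. Violating.
Others bid (2, 2, 12): truth gives 14; bid 12 gives 17 > 14. Violating.
Others bid (2, 2, 14): truth gives 14; bid 14 gives 16 > 14. Violating.
Others bid (2, 2, 24): truth gives 11; no alternative beats it.
Others bid (2, 3, 24): truth gives 11; no alternative beats it.
(Checking all 125 profiles: 36 have a profitable deviation, 89 do not.)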